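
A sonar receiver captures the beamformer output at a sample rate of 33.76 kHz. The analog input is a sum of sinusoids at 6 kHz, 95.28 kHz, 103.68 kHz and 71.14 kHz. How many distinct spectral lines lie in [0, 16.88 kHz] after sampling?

fs/2 = 16.88 kHz.
6 kHz ≤ fs/2 = 16.88 kHz, passes unchanged.
95.28 kHz mod fs = 27.76 kHz.
27.76 kHz > fs/2 = 16.88 kHz, folds to fs − 27.76 kHz = 6 kHz.
103.68 kHz mod fs = 2.4 kHz.
2.4 kHz ≤ fs/2 = 16.88 kHz, appears at 2.4 kHz.
71.14 kHz mod fs = 3.62 kHz.
3.62 kHz ≤ fs/2 = 16.88 kHz, appears at 3.62 kHz.
Distinct values: {2.4 kHz, 3.62 kHz, 6 kHz} → 3.

3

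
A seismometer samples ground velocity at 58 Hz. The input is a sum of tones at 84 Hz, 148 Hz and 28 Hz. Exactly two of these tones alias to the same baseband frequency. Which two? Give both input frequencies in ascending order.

fs/2 = 29 Hz.
84 Hz mod fs = 26 Hz.
26 Hz ≤ fs/2 = 29 Hz, appears at 26 Hz.
148 Hz mod fs = 32 Hz.
32 Hz > fs/2 = 29 Hz, folds to fs − 32 Hz = 26 Hz.
28 Hz ≤ fs/2 = 29 Hz, passes unchanged.
84 Hz and 148 Hz both map to 26 Hz.

84 Hz, 148 Hz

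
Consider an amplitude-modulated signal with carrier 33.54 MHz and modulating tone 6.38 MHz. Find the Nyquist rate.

AM sidebands sit at fc ± fm = 27.16 MHz and 39.92 MHz.
Highest-frequency component: 39.92 MHz.
Nyquist rate = 2 × 39.92 MHz = 79.84 MHz.

79.84 MHz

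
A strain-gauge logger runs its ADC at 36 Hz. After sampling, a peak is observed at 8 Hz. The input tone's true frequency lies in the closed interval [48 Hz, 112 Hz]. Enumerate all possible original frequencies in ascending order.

Frequencies that alias to 8 Hz are k·fs ± 8 Hz for integer k ≥ 0.
k=0: 8 Hz.
k=1: 28 Hz, 44 Hz.
k=2: 64 Hz, 80 Hz.
k=3: 100 Hz, 116 Hz.
k=4: 136 Hz, 152 Hz.
Within [48 Hz, 112 Hz]: 64 Hz, 80 Hz, 100 Hz.

64 Hz, 80 Hz, 100 Hz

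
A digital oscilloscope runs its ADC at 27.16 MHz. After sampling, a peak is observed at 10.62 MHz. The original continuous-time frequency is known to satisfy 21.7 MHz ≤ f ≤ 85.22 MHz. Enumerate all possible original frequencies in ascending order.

37.78 MHz, 43.7 MHz, 64.94 MHz, 70.86 MHz

Frequencies that alias to 10.62 MHz are k·fs ± 10.62 MHz for integer k ≥ 0.
k=0: 10.62 MHz.
k=1: 16.54 MHz, 37.78 MHz.
k=2: 43.7 MHz, 64.94 MHz.
k=3: 70.86 MHz, 92.1 MHz.
k=4: 98.02 MHz, 119.26 MHz.
Within [21.7 MHz, 85.22 MHz]: 37.78 MHz, 43.7 MHz, 64.94 MHz, 70.86 MHz.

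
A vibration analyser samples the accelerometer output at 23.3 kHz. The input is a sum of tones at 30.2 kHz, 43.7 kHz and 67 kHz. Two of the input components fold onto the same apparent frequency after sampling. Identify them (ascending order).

43.7 kHz, 67 kHz

fs/2 = 11.65 kHz.
30.2 kHz mod fs = 6.9 kHz.
6.9 kHz ≤ fs/2 = 11.65 kHz, appears at 6.9 kHz.
43.7 kHz mod fs = 20.4 kHz.
20.4 kHz > fs/2 = 11.65 kHz, folds to fs − 20.4 kHz = 2.9 kHz.
67 kHz mod fs = 20.4 kHz.
20.4 kHz > fs/2 = 11.65 kHz, folds to fs − 20.4 kHz = 2.9 kHz.
43.7 kHz and 67 kHz both map to 2.9 kHz.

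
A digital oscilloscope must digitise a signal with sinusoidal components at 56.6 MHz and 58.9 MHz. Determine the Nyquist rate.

117.8 MHz

Highest-frequency component: 58.9 MHz.
Nyquist rate = 2 × 58.9 MHz = 117.8 MHz.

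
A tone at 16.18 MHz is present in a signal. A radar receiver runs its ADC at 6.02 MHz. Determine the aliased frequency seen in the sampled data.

1.88 MHz

16.18 MHz mod fs = 4.14 MHz.
4.14 MHz > fs/2 = 3.01 MHz, folds to fs − 4.14 MHz = 1.88 MHz.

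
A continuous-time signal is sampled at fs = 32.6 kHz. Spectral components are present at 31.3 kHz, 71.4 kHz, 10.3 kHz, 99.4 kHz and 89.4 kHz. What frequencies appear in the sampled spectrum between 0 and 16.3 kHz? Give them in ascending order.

1.3 kHz, 1.6 kHz, 6.2 kHz, 8.4 kHz, 10.3 kHz

fs/2 = 16.3 kHz.
31.3 kHz > fs/2 = 16.3 kHz, folds to fs − 31.3 kHz = 1.3 kHz.
71.4 kHz mod fs = 6.2 kHz.
6.2 kHz ≤ fs/2 = 16.3 kHz, appears at 6.2 kHz.
10.3 kHz ≤ fs/2 = 16.3 kHz, passes unchanged.
99.4 kHz mod fs = 1.6 kHz.
1.6 kHz ≤ fs/2 = 16.3 kHz, appears at 1.6 kHz.
89.4 kHz mod fs = 24.2 kHz.
24.2 kHz > fs/2 = 16.3 kHz, folds to fs − 24.2 kHz = 8.4 kHz.
Distinct values: {1.3 kHz, 1.6 kHz, 6.2 kHz, 8.4 kHz, 10.3 kHz}.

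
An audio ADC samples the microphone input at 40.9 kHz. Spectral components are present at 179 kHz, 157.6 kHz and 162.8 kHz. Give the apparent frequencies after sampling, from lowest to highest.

0.8 kHz, 6 kHz, 15.4 kHz

fs/2 = 20.45 kHz.
179 kHz mod fs = 15.4 kHz.
15.4 kHz ≤ fs/2 = 20.45 kHz, appears at 15.4 kHz.
157.6 kHz mod fs = 34.9 kHz.
34.9 kHz > fs/2 = 20.45 kHz, folds to fs − 34.9 kHz = 6 kHz.
162.8 kHz mod fs = 40.1 kHz.
40.1 kHz > fs/2 = 20.45 kHz, folds to fs − 40.1 kHz = 0.8 kHz.
Distinct values: {0.8 kHz, 6 kHz, 15.4 kHz}.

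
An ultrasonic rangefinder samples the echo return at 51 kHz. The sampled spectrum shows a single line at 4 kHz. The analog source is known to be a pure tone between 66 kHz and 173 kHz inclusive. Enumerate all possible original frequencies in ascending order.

98 kHz, 106 kHz, 149 kHz, 157 kHz

Frequencies that alias to 4 kHz are k·fs ± 4 kHz for integer k ≥ 0.
k=0: 4 kHz.
k=1: 47 kHz, 55 kHz.
k=2: 98 kHz, 106 kHz.
k=3: 149 kHz, 157 kHz.
k=4: 200 kHz, 208 kHz.
Within [66 kHz, 173 kHz]: 98 kHz, 106 kHz, 149 kHz, 157 kHz.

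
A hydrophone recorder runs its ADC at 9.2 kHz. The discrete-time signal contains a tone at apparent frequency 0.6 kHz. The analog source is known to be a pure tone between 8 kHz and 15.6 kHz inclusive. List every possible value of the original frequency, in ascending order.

8.6 kHz, 9.8 kHz

Frequencies that alias to 0.6 kHz are k·fs ± 0.6 kHz for integer k ≥ 0.
k=0: 0.6 kHz.
k=1: 8.6 kHz, 9.8 kHz.
k=2: 17.8 kHz, 19 kHz.
Within [8 kHz, 15.6 kHz]: 8.6 kHz, 9.8 kHz.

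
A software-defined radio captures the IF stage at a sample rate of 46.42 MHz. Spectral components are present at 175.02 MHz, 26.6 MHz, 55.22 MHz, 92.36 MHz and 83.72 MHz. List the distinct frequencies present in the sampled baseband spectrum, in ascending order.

fs/2 = 23.21 MHz.
175.02 MHz mod fs = 35.76 MHz.
35.76 MHz > fs/2 = 23.21 MHz, folds to fs − 35.76 MHz = 10.66 MHz.
26.6 MHz > fs/2 = 23.21 MHz, folds to fs − 26.6 MHz = 19.82 MHz.
55.22 MHz mod fs = 8.8 MHz.
8.8 MHz ≤ fs/2 = 23.21 MHz, appears at 8.8 MHz.
92.36 MHz mod fs = 45.94 MHz.
45.94 MHz > fs/2 = 23.21 MHz, folds to fs − 45.94 MHz = 0.48 MHz.
83.72 MHz mod fs = 37.3 MHz.
37.3 MHz > fs/2 = 23.21 MHz, folds to fs − 37.3 MHz = 9.12 MHz.
Distinct values: {0.48 MHz, 8.8 MHz, 9.12 MHz, 10.66 MHz, 19.82 MHz}.

0.48 MHz, 8.8 MHz, 9.12 MHz, 10.66 MHz, 19.82 MHz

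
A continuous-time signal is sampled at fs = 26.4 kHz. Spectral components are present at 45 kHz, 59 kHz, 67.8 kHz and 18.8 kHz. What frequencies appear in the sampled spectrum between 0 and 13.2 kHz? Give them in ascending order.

6.2 kHz, 7.6 kHz, 7.8 kHz, 11.4 kHz

fs/2 = 13.2 kHz.
45 kHz mod fs = 18.6 kHz.
18.6 kHz > fs/2 = 13.2 kHz, folds to fs − 18.6 kHz = 7.8 kHz.
59 kHz mod fs = 6.2 kHz.
6.2 kHz ≤ fs/2 = 13.2 kHz, appears at 6.2 kHz.
67.8 kHz mod fs = 15 kHz.
15 kHz > fs/2 = 13.2 kHz, folds to fs − 15 kHz = 11.4 kHz.
18.8 kHz > fs/2 = 13.2 kHz, folds to fs − 18.8 kHz = 7.6 kHz.
Distinct values: {6.2 kHz, 7.6 kHz, 7.8 kHz, 11.4 kHz}.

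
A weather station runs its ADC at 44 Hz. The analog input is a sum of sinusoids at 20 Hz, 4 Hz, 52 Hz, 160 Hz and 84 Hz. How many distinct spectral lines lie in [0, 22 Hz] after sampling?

fs/2 = 22 Hz.
20 Hz ≤ fs/2 = 22 Hz, passes unchanged.
4 Hz ≤ fs/2 = 22 Hz, passes unchanged.
52 Hz mod fs = 8 Hz.
8 Hz ≤ fs/2 = 22 Hz, appears at 8 Hz.
160 Hz mod fs = 28 Hz.
28 Hz > fs/2 = 22 Hz, folds to fs − 28 Hz = 16 Hz.
84 Hz mod fs = 40 Hz.
40 Hz > fs/2 = 22 Hz, folds to fs − 40 Hz = 4 Hz.
Distinct values: {4 Hz, 8 Hz, 16 Hz, 20 Hz} → 4.

4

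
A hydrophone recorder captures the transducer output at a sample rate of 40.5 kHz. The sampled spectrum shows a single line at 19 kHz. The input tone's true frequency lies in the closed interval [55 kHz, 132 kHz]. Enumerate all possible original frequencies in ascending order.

59.5 kHz, 62 kHz, 100 kHz, 102.5 kHz

Frequencies that alias to 19 kHz are k·fs ± 19 kHz for integer k ≥ 0.
k=0: 19 kHz.
k=1: 21.5 kHz, 59.5 kHz.
k=2: 62 kHz, 100 kHz.
k=3: 102.5 kHz, 140.5 kHz.
k=4: 143 kHz, 181 kHz.
Within [55 kHz, 132 kHz]: 59.5 kHz, 62 kHz, 100 kHz, 102.5 kHz.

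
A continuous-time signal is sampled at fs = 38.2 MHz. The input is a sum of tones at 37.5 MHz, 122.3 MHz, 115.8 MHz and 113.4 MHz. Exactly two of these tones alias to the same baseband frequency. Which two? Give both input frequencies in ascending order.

fs/2 = 19.1 MHz.
37.5 MHz > fs/2 = 19.1 MHz, folds to fs − 37.5 MHz = 0.7 MHz.
122.3 MHz mod fs = 7.7 MHz.
7.7 MHz ≤ fs/2 = 19.1 MHz, appears at 7.7 MHz.
115.8 MHz mod fs = 1.2 MHz.
1.2 MHz ≤ fs/2 = 19.1 MHz, appears at 1.2 MHz.
113.4 MHz mod fs = 37 MHz.
37 MHz > fs/2 = 19.1 MHz, folds to fs − 37 MHz = 1.2 MHz.
113.4 MHz and 115.8 MHz both map to 1.2 MHz.

113.4 MHz, 115.8 MHz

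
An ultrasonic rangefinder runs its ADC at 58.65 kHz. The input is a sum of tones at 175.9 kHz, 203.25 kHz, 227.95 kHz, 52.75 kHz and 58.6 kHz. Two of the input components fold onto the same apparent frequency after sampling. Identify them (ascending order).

58.6 kHz, 175.9 kHz

fs/2 = 29.325 kHz.
175.9 kHz mod fs = 58.6 kHz.
58.6 kHz > fs/2 = 29.325 kHz, folds to fs − 58.6 kHz = 0.05 kHz.
203.25 kHz mod fs = 27.3 kHz.
27.3 kHz ≤ fs/2 = 29.325 kHz, appears at 27.3 kHz.
227.95 kHz mod fs = 52 kHz.
52 kHz > fs/2 = 29.325 kHz, folds to fs − 52 kHz = 6.65 kHz.
52.75 kHz > fs/2 = 29.325 kHz, folds to fs − 52.75 kHz = 5.9 kHz.
58.6 kHz > fs/2 = 29.325 kHz, folds to fs − 58.6 kHz = 0.05 kHz.
58.6 kHz and 175.9 kHz both map to 0.05 kHz.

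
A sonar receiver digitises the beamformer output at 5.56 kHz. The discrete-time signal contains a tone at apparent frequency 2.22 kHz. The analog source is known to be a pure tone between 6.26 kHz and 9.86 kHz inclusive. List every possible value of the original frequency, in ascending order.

7.78 kHz, 8.9 kHz

Frequencies that alias to 2.22 kHz are k·fs ± 2.22 kHz for integer k ≥ 0.
k=0: 2.22 kHz.
k=1: 3.34 kHz, 7.78 kHz.
k=2: 8.9 kHz, 13.34 kHz.
k=3: 14.46 kHz, 18.9 kHz.
Within [6.26 kHz, 9.86 kHz]: 7.78 kHz, 8.9 kHz.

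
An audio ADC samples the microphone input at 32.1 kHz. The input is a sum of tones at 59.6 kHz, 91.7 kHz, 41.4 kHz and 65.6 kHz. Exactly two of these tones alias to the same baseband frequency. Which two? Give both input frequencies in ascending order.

fs/2 = 16.05 kHz.
59.6 kHz mod fs = 27.5 kHz.
27.5 kHz > fs/2 = 16.05 kHz, folds to fs − 27.5 kHz = 4.6 kHz.
91.7 kHz mod fs = 27.5 kHz.
27.5 kHz > fs/2 = 16.05 kHz, folds to fs − 27.5 kHz = 4.6 kHz.
41.4 kHz mod fs = 9.3 kHz.
9.3 kHz ≤ fs/2 = 16.05 kHz, appears at 9.3 kHz.
65.6 kHz mod fs = 1.4 kHz.
1.4 kHz ≤ fs/2 = 16.05 kHz, appears at 1.4 kHz.
59.6 kHz and 91.7 kHz both map to 4.6 kHz.

59.6 kHz, 91.7 kHz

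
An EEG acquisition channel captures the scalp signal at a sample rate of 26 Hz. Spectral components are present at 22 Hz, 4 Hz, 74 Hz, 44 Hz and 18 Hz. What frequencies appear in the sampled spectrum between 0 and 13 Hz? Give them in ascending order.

fs/2 = 13 Hz.
22 Hz > fs/2 = 13 Hz, folds to fs − 22 Hz = 4 Hz.
4 Hz ≤ fs/2 = 13 Hz, passes unchanged.
74 Hz mod fs = 22 Hz.
22 Hz > fs/2 = 13 Hz, folds to fs − 22 Hz = 4 Hz.
44 Hz mod fs = 18 Hz.
18 Hz > fs/2 = 13 Hz, folds to fs − 18 Hz = 8 Hz.
18 Hz > fs/2 = 13 Hz, folds to fs − 18 Hz = 8 Hz.
Distinct values: {4 Hz, 8 Hz}.

4 Hz, 8 Hz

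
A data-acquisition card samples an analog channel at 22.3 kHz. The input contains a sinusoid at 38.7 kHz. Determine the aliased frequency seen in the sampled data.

5.9 kHz

38.7 kHz mod fs = 16.4 kHz.
16.4 kHz > fs/2 = 11.15 kHz, folds to fs − 16.4 kHz = 5.9 kHz.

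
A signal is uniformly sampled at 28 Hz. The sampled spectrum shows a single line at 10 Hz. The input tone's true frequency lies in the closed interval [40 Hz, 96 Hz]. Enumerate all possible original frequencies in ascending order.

46 Hz, 66 Hz, 74 Hz, 94 Hz

Frequencies that alias to 10 Hz are k·fs ± 10 Hz for integer k ≥ 0.
k=0: 10 Hz.
k=1: 18 Hz, 38 Hz.
k=2: 46 Hz, 66 Hz.
k=3: 74 Hz, 94 Hz.
k=4: 102 Hz, 122 Hz.
Within [40 Hz, 96 Hz]: 46 Hz, 66 Hz, 74 Hz, 94 Hz.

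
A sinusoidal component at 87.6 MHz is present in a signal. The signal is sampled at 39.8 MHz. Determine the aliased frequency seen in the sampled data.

8 MHz

87.6 MHz mod fs = 8 MHz.
8 MHz ≤ fs/2 = 19.9 MHz, appears at 8 MHz.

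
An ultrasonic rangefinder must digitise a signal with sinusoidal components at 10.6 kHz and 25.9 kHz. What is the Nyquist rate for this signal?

Highest-frequency component: 25.9 kHz.
Nyquist rate = 2 × 25.9 kHz = 51.8 kHz.

51.8 kHz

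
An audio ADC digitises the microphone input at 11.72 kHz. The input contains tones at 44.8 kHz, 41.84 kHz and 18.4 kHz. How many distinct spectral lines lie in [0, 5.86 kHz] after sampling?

2

fs/2 = 5.86 kHz.
44.8 kHz mod fs = 9.64 kHz.
9.64 kHz > fs/2 = 5.86 kHz, folds to fs − 9.64 kHz = 2.08 kHz.
41.84 kHz mod fs = 6.68 kHz.
6.68 kHz > fs/2 = 5.86 kHz, folds to fs − 6.68 kHz = 5.04 kHz.
18.4 kHz mod fs = 6.68 kHz.
6.68 kHz > fs/2 = 5.86 kHz, folds to fs − 6.68 kHz = 5.04 kHz.
Distinct values: {2.08 kHz, 5.04 kHz} → 2.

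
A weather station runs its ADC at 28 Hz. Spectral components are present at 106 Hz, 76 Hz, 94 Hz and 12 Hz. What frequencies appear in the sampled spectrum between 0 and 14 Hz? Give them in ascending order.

6 Hz, 8 Hz, 10 Hz, 12 Hz

fs/2 = 14 Hz.
106 Hz mod fs = 22 Hz.
22 Hz > fs/2 = 14 Hz, folds to fs − 22 Hz = 6 Hz.
76 Hz mod fs = 20 Hz.
20 Hz > fs/2 = 14 Hz, folds to fs − 20 Hz = 8 Hz.
94 Hz mod fs = 10 Hz.
10 Hz ≤ fs/2 = 14 Hz, appears at 10 Hz.
12 Hz ≤ fs/2 = 14 Hz, passes unchanged.
Distinct values: {6 Hz, 8 Hz, 10 Hz, 12 Hz}.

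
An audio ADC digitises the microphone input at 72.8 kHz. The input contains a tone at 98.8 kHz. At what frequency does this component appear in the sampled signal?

26 kHz

98.8 kHz mod fs = 26 kHz.
26 kHz ≤ fs/2 = 36.4 kHz, appears at 26 kHz.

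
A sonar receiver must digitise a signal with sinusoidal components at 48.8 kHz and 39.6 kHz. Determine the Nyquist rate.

97.6 kHz

Highest-frequency component: 48.8 kHz.
Nyquist rate = 2 × 48.8 kHz = 97.6 kHz.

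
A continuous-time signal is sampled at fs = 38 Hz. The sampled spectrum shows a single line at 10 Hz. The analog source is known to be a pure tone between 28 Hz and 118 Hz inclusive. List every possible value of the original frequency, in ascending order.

28 Hz, 48 Hz, 66 Hz, 86 Hz, 104 Hz

Frequencies that alias to 10 Hz are k·fs ± 10 Hz for integer k ≥ 0.
k=0: 10 Hz.
k=1: 28 Hz, 48 Hz.
k=2: 66 Hz, 86 Hz.
k=3: 104 Hz, 124 Hz.
k=4: 142 Hz, 162 Hz.
Within [28 Hz, 118 Hz]: 28 Hz, 48 Hz, 66 Hz, 86 Hz, 104 Hz.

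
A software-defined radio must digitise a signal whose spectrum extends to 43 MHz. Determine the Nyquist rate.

86 MHz

Nyquist rate = 2 × 43 MHz = 86 MHz.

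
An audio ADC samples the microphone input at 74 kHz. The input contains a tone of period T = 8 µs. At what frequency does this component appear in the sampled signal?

T = 8 µs → f = 1/T = 125 kHz.
125 kHz mod fs = 51 kHz.
51 kHz > fs/2 = 37 kHz, folds to fs − 51 kHz = 23 kHz.

23 kHz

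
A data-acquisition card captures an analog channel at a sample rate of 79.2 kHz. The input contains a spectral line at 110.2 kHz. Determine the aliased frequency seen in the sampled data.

110.2 kHz mod fs = 31 kHz.
31 kHz ≤ fs/2 = 39.6 kHz, appears at 31 kHz.

31 kHz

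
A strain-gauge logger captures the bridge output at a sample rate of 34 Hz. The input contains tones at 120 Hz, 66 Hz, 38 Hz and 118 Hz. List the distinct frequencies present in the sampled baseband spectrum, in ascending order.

fs/2 = 17 Hz.
120 Hz mod fs = 18 Hz.
18 Hz > fs/2 = 17 Hz, folds to fs − 18 Hz = 16 Hz.
66 Hz mod fs = 32 Hz.
32 Hz > fs/2 = 17 Hz, folds to fs − 32 Hz = 2 Hz.
38 Hz mod fs = 4 Hz.
4 Hz ≤ fs/2 = 17 Hz, appears at 4 Hz.
118 Hz mod fs = 16 Hz.
16 Hz ≤ fs/2 = 17 Hz, appears at 16 Hz.
Distinct values: {2 Hz, 4 Hz, 16 Hz}.

2 Hz, 4 Hz, 16 Hz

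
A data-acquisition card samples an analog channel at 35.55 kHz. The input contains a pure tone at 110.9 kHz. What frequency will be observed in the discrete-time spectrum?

110.9 kHz mod fs = 4.25 kHz.
4.25 kHz ≤ fs/2 = 17.775 kHz, appears at 4.25 kHz.

4.25 kHz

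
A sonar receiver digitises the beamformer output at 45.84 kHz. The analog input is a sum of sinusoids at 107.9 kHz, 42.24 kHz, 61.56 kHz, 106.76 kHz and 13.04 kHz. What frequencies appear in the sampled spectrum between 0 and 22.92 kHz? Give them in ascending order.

fs/2 = 22.92 kHz.
107.9 kHz mod fs = 16.22 kHz.
16.22 kHz ≤ fs/2 = 22.92 kHz, appears at 16.22 kHz.
42.24 kHz > fs/2 = 22.92 kHz, folds to fs − 42.24 kHz = 3.6 kHz.
61.56 kHz mod fs = 15.72 kHz.
15.72 kHz ≤ fs/2 = 22.92 kHz, appears at 15.72 kHz.
106.76 kHz mod fs = 15.08 kHz.
15.08 kHz ≤ fs/2 = 22.92 kHz, appears at 15.08 kHz.
13.04 kHz ≤ fs/2 = 22.92 kHz, passes unchanged.
Distinct values: {3.6 kHz, 13.04 kHz, 15.08 kHz, 15.72 kHz, 16.22 kHz}.

3.6 kHz, 13.04 kHz, 15.08 kHz, 15.72 kHz, 16.22 kHz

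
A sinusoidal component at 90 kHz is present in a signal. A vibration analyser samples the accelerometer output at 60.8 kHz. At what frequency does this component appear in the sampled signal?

29.2 kHz

90 kHz mod fs = 29.2 kHz.
29.2 kHz ≤ fs/2 = 30.4 kHz, appears at 29.2 kHz.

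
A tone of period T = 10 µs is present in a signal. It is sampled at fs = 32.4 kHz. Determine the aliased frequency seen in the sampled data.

T = 10 µs → f = 1/T = 100 kHz.
100 kHz mod fs = 2.8 kHz.
2.8 kHz ≤ fs/2 = 16.2 kHz, appears at 2.8 kHz.

2.8 kHz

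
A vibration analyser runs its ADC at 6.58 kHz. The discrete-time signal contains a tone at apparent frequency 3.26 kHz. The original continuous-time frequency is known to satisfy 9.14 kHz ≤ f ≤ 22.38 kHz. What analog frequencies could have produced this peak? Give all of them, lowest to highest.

Frequencies that alias to 3.26 kHz are k·fs ± 3.26 kHz for integer k ≥ 0.
k=0: 3.26 kHz.
k=1: 3.32 kHz, 9.84 kHz.
k=2: 9.9 kHz, 16.42 kHz.
k=3: 16.48 kHz, 23 kHz.
k=4: 23.06 kHz, 29.58 kHz.
Within [9.14 kHz, 22.38 kHz]: 9.84 kHz, 9.9 kHz, 16.42 kHz, 16.48 kHz.

9.84 kHz, 9.9 kHz, 16.42 kHz, 16.48 kHz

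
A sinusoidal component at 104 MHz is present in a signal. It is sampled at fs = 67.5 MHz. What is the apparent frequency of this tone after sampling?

104 MHz mod fs = 36.5 MHz.
36.5 MHz > fs/2 = 33.75 MHz, folds to fs − 36.5 MHz = 31 MHz.

31 MHz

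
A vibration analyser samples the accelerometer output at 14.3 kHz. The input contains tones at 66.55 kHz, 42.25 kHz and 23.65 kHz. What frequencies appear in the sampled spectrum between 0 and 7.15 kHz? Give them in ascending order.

0.65 kHz, 4.95 kHz

fs/2 = 7.15 kHz.
66.55 kHz mod fs = 9.35 kHz.
9.35 kHz > fs/2 = 7.15 kHz, folds to fs − 9.35 kHz = 4.95 kHz.
42.25 kHz mod fs = 13.65 kHz.
13.65 kHz > fs/2 = 7.15 kHz, folds to fs − 13.65 kHz = 0.65 kHz.
23.65 kHz mod fs = 9.35 kHz.
9.35 kHz > fs/2 = 7.15 kHz, folds to fs − 9.35 kHz = 4.95 kHz.
Distinct values: {0.65 kHz, 4.95 kHz}.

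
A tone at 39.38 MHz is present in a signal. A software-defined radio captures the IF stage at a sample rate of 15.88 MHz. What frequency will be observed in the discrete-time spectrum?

39.38 MHz mod fs = 7.62 MHz.
7.62 MHz ≤ fs/2 = 7.94 MHz, appears at 7.62 MHz.

7.62 MHz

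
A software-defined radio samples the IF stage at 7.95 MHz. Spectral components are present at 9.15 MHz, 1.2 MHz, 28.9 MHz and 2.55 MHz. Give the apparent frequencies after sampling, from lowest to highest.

fs/2 = 3.975 MHz.
9.15 MHz mod fs = 1.2 MHz.
1.2 MHz ≤ fs/2 = 3.975 MHz, appears at 1.2 MHz.
1.2 MHz ≤ fs/2 = 3.975 MHz, passes unchanged.
28.9 MHz mod fs = 5.05 MHz.
5.05 MHz > fs/2 = 3.975 MHz, folds to fs − 5.05 MHz = 2.9 MHz.
2.55 MHz ≤ fs/2 = 3.975 MHz, passes unchanged.
Distinct values: {1.2 MHz, 2.55 MHz, 2.9 MHz}.

1.2 MHz, 2.55 MHz, 2.9 MHz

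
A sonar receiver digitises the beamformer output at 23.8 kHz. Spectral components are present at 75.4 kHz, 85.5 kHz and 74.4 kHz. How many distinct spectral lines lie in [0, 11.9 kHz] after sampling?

3

fs/2 = 11.9 kHz.
75.4 kHz mod fs = 4 kHz.
4 kHz ≤ fs/2 = 11.9 kHz, appears at 4 kHz.
85.5 kHz mod fs = 14.1 kHz.
14.1 kHz > fs/2 = 11.9 kHz, folds to fs − 14.1 kHz = 9.7 kHz.
74.4 kHz mod fs = 3 kHz.
3 kHz ≤ fs/2 = 11.9 kHz, appears at 3 kHz.
Distinct values: {3 kHz, 4 kHz, 9.7 kHz} → 3.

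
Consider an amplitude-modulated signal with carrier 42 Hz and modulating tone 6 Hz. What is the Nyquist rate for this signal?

96 Hz

AM sidebands sit at fc ± fm = 36 Hz and 48 Hz.
Highest-frequency component: 48 Hz.
Nyquist rate = 2 × 48 Hz = 96 Hz.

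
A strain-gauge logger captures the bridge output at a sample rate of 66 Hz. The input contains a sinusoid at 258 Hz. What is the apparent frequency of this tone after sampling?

258 Hz mod fs = 60 Hz.
60 Hz > fs/2 = 33 Hz, folds to fs − 60 Hz = 6 Hz.

6 Hz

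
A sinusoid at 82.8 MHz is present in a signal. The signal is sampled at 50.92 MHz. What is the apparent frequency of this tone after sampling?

19.04 MHz

82.8 MHz mod fs = 31.88 MHz.
31.88 MHz > fs/2 = 25.46 MHz, folds to fs − 31.88 MHz = 19.04 MHz.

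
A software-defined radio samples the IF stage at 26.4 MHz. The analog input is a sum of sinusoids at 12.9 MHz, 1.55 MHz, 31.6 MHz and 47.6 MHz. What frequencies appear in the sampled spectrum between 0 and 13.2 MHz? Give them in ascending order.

fs/2 = 13.2 MHz.
12.9 MHz ≤ fs/2 = 13.2 MHz, passes unchanged.
1.55 MHz ≤ fs/2 = 13.2 MHz, passes unchanged.
31.6 MHz mod fs = 5.2 MHz.
5.2 MHz ≤ fs/2 = 13.2 MHz, appears at 5.2 MHz.
47.6 MHz mod fs = 21.2 MHz.
21.2 MHz > fs/2 = 13.2 MHz, folds to fs − 21.2 MHz = 5.2 MHz.
Distinct values: {1.55 MHz, 5.2 MHz, 12.9 MHz}.

1.55 MHz, 5.2 MHz, 12.9 MHz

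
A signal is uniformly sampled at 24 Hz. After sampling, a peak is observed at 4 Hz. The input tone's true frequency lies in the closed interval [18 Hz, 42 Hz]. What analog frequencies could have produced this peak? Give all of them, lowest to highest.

20 Hz, 28 Hz

Frequencies that alias to 4 Hz are k·fs ± 4 Hz for integer k ≥ 0.
k=0: 4 Hz.
k=1: 20 Hz, 28 Hz.
k=2: 44 Hz, 52 Hz.
Within [18 Hz, 42 Hz]: 20 Hz, 28 Hz.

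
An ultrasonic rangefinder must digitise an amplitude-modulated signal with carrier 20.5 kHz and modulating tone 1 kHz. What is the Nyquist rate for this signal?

43 kHz

AM sidebands sit at fc ± fm = 19.5 kHz and 21.5 kHz.
Highest-frequency component: 21.5 kHz.
Nyquist rate = 2 × 21.5 kHz = 43 kHz.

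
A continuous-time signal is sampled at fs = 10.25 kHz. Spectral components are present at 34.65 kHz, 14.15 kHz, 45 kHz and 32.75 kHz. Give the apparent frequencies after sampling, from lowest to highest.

fs/2 = 5.125 kHz.
34.65 kHz mod fs = 3.9 kHz.
3.9 kHz ≤ fs/2 = 5.125 kHz, appears at 3.9 kHz.
14.15 kHz mod fs = 3.9 kHz.
3.9 kHz ≤ fs/2 = 5.125 kHz, appears at 3.9 kHz.
45 kHz mod fs = 4 kHz.
4 kHz ≤ fs/2 = 5.125 kHz, appears at 4 kHz.
32.75 kHz mod fs = 2 kHz.
2 kHz ≤ fs/2 = 5.125 kHz, appears at 2 kHz.
Distinct values: {2 kHz, 3.9 kHz, 4 kHz}.

2 kHz, 3.9 kHz, 4 kHz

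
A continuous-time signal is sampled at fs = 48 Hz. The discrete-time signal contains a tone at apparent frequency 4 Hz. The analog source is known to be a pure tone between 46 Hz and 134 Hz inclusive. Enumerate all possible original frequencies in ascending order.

Frequencies that alias to 4 Hz are k·fs ± 4 Hz for integer k ≥ 0.
k=0: 4 Hz.
k=1: 44 Hz, 52 Hz.
k=2: 92 Hz, 100 Hz.
k=3: 140 Hz, 148 Hz.
Within [46 Hz, 134 Hz]: 52 Hz, 92 Hz, 100 Hz.

52 Hz, 92 Hz, 100 Hz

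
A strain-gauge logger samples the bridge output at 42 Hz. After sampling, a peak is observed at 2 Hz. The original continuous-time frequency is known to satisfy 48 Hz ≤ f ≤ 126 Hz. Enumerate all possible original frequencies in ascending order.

Frequencies that alias to 2 Hz are k·fs ± 2 Hz for integer k ≥ 0.
k=0: 2 Hz.
k=1: 40 Hz, 44 Hz.
k=2: 82 Hz, 86 Hz.
k=3: 124 Hz, 128 Hz.
k=4: 166 Hz, 170 Hz.
Within [48 Hz, 126 Hz]: 82 Hz, 86 Hz, 124 Hz.

82 Hz, 86 Hz, 124 Hz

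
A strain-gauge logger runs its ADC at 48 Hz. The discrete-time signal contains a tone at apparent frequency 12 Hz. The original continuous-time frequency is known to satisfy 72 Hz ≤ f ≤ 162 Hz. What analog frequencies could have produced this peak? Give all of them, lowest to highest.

Frequencies that alias to 12 Hz are k·fs ± 12 Hz for integer k ≥ 0.
k=0: 12 Hz.
k=1: 36 Hz, 60 Hz.
k=2: 84 Hz, 108 Hz.
k=3: 132 Hz, 156 Hz.
k=4: 180 Hz, 204 Hz.
Within [72 Hz, 162 Hz]: 84 Hz, 108 Hz, 132 Hz, 156 Hz.

84 Hz, 108 Hz, 132 Hz, 156 Hz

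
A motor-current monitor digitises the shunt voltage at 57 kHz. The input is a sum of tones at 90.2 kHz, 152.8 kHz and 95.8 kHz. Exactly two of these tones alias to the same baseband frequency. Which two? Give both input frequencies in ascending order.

fs/2 = 28.5 kHz.
90.2 kHz mod fs = 33.2 kHz.
33.2 kHz > fs/2 = 28.5 kHz, folds to fs − 33.2 kHz = 23.8 kHz.
152.8 kHz mod fs = 38.8 kHz.
38.8 kHz > fs/2 = 28.5 kHz, folds to fs − 38.8 kHz = 18.2 kHz.
95.8 kHz mod fs = 38.8 kHz.
38.8 kHz > fs/2 = 28.5 kHz, folds to fs − 38.8 kHz = 18.2 kHz.
95.8 kHz and 152.8 kHz both map to 18.2 kHz.

95.8 kHz, 152.8 kHz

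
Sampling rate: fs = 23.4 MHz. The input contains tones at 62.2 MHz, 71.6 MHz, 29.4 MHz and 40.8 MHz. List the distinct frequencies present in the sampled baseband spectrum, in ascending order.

1.4 MHz, 6 MHz, 8 MHz

fs/2 = 11.7 MHz.
62.2 MHz mod fs = 15.4 MHz.
15.4 MHz > fs/2 = 11.7 MHz, folds to fs − 15.4 MHz = 8 MHz.
71.6 MHz mod fs = 1.4 MHz.
1.4 MHz ≤ fs/2 = 11.7 MHz, appears at 1.4 MHz.
29.4 MHz mod fs = 6 MHz.
6 MHz ≤ fs/2 = 11.7 MHz, appears at 6 MHz.
40.8 MHz mod fs = 17.4 MHz.
17.4 MHz > fs/2 = 11.7 MHz, folds to fs − 17.4 MHz = 6 MHz.
Distinct values: {1.4 MHz, 6 MHz, 8 MHz}.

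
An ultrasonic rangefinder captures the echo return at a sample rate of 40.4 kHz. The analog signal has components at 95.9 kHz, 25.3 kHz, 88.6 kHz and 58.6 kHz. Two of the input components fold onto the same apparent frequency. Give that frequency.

fs/2 = 20.2 kHz.
95.9 kHz mod fs = 15.1 kHz.
15.1 kHz ≤ fs/2 = 20.2 kHz, appears at 15.1 kHz.
25.3 kHz > fs/2 = 20.2 kHz, folds to fs − 25.3 kHz = 15.1 kHz.
88.6 kHz mod fs = 7.8 kHz.
7.8 kHz ≤ fs/2 = 20.2 kHz, appears at 7.8 kHz.
58.6 kHz mod fs = 18.2 kHz.
18.2 kHz ≤ fs/2 = 20.2 kHz, appears at 18.2 kHz.
25.3 kHz and 95.9 kHz both map to 15.1 kHz.

15.1 kHz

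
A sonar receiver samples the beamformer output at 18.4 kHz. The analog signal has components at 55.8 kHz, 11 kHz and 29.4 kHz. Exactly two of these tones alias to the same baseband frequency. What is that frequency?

7.4 kHz

fs/2 = 9.2 kHz.
55.8 kHz mod fs = 0.6 kHz.
0.6 kHz ≤ fs/2 = 9.2 kHz, appears at 0.6 kHz.
11 kHz > fs/2 = 9.2 kHz, folds to fs − 11 kHz = 7.4 kHz.
29.4 kHz mod fs = 11 kHz.
11 kHz > fs/2 = 9.2 kHz, folds to fs − 11 kHz = 7.4 kHz.
11 kHz and 29.4 kHz both map to 7.4 kHz.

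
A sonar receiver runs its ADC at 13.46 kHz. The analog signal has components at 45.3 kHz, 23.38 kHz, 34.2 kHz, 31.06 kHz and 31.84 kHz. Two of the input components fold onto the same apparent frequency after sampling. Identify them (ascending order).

fs/2 = 6.73 kHz.
45.3 kHz mod fs = 4.92 kHz.
4.92 kHz ≤ fs/2 = 6.73 kHz, appears at 4.92 kHz.
23.38 kHz mod fs = 9.92 kHz.
9.92 kHz > fs/2 = 6.73 kHz, folds to fs − 9.92 kHz = 3.54 kHz.
34.2 kHz mod fs = 7.28 kHz.
7.28 kHz > fs/2 = 6.73 kHz, folds to fs − 7.28 kHz = 6.18 kHz.
31.06 kHz mod fs = 4.14 kHz.
4.14 kHz ≤ fs/2 = 6.73 kHz, appears at 4.14 kHz.
31.84 kHz mod fs = 4.92 kHz.
4.92 kHz ≤ fs/2 = 6.73 kHz, appears at 4.92 kHz.
31.84 kHz and 45.3 kHz both map to 4.92 kHz.

31.84 kHz, 45.3 kHz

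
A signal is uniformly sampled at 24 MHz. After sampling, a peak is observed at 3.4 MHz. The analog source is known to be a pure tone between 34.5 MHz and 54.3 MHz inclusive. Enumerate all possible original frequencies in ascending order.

Frequencies that alias to 3.4 MHz are k·fs ± 3.4 MHz for integer k ≥ 0.
k=0: 3.4 MHz.
k=1: 20.6 MHz, 27.4 MHz.
k=2: 44.6 MHz, 51.4 MHz.
k=3: 68.6 MHz, 75.4 MHz.
Within [34.5 MHz, 54.3 MHz]: 44.6 MHz, 51.4 MHz.

44.6 MHz, 51.4 MHz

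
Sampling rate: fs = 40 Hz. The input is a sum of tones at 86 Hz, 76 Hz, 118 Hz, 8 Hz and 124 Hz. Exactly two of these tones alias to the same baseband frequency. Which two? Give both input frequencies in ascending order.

fs/2 = 20 Hz.
86 Hz mod fs = 6 Hz.
6 Hz ≤ fs/2 = 20 Hz, appears at 6 Hz.
76 Hz mod fs = 36 Hz.
36 Hz > fs/2 = 20 Hz, folds to fs − 36 Hz = 4 Hz.
118 Hz mod fs = 38 Hz.
38 Hz > fs/2 = 20 Hz, folds to fs − 38 Hz = 2 Hz.
8 Hz ≤ fs/2 = 20 Hz, passes unchanged.
124 Hz mod fs = 4 Hz.
4 Hz ≤ fs/2 = 20 Hz, appears at 4 Hz.
76 Hz and 124 Hz both map to 4 Hz.

76 Hz, 124 Hz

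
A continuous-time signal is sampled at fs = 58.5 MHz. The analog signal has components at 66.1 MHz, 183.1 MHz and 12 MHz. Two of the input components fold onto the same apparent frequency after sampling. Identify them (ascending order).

fs/2 = 29.25 MHz.
66.1 MHz mod fs = 7.6 MHz.
7.6 MHz ≤ fs/2 = 29.25 MHz, appears at 7.6 MHz.
183.1 MHz mod fs = 7.6 MHz.
7.6 MHz ≤ fs/2 = 29.25 MHz, appears at 7.6 MHz.
12 MHz ≤ fs/2 = 29.25 MHz, passes unchanged.
66.1 MHz and 183.1 MHz both map to 7.6 MHz.

66.1 MHz, 183.1 MHz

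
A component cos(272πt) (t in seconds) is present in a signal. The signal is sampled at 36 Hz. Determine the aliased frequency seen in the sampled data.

ω = 272π rad/s → f = ω/(2π) = 136 Hz.
136 Hz mod fs = 28 Hz.
28 Hz > fs/2 = 18 Hz, folds to fs − 28 Hz = 8 Hz.

8 Hz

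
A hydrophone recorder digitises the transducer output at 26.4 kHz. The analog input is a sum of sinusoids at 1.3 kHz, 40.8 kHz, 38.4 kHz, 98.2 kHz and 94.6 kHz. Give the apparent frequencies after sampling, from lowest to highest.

1.3 kHz, 7.4 kHz, 11 kHz, 12 kHz

fs/2 = 13.2 kHz.
1.3 kHz ≤ fs/2 = 13.2 kHz, passes unchanged.
40.8 kHz mod fs = 14.4 kHz.
14.4 kHz > fs/2 = 13.2 kHz, folds to fs − 14.4 kHz = 12 kHz.
38.4 kHz mod fs = 12 kHz.
12 kHz ≤ fs/2 = 13.2 kHz, appears at 12 kHz.
98.2 kHz mod fs = 19 kHz.
19 kHz > fs/2 = 13.2 kHz, folds to fs − 19 kHz = 7.4 kHz.
94.6 kHz mod fs = 15.4 kHz.
15.4 kHz > fs/2 = 13.2 kHz, folds to fs − 15.4 kHz = 11 kHz.
Distinct values: {1.3 kHz, 7.4 kHz, 11 kHz, 12 kHz}.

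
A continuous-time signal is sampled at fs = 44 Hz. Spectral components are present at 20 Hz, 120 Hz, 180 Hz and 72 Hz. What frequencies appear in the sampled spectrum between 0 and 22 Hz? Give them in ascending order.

fs/2 = 22 Hz.
20 Hz ≤ fs/2 = 22 Hz, passes unchanged.
120 Hz mod fs = 32 Hz.
32 Hz > fs/2 = 22 Hz, folds to fs − 32 Hz = 12 Hz.
180 Hz mod fs = 4 Hz.
4 Hz ≤ fs/2 = 22 Hz, appears at 4 Hz.
72 Hz mod fs = 28 Hz.
28 Hz > fs/2 = 22 Hz, folds to fs − 28 Hz = 16 Hz.
Distinct values: {4 Hz, 12 Hz, 16 Hz, 20 Hz}.

4 Hz, 12 Hz, 16 Hz, 20 Hz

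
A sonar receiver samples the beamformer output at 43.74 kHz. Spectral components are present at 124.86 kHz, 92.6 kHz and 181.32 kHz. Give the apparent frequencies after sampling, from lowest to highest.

5.12 kHz, 6.36 kHz

fs/2 = 21.87 kHz.
124.86 kHz mod fs = 37.38 kHz.
37.38 kHz > fs/2 = 21.87 kHz, folds to fs − 37.38 kHz = 6.36 kHz.
92.6 kHz mod fs = 5.12 kHz.
5.12 kHz ≤ fs/2 = 21.87 kHz, appears at 5.12 kHz.
181.32 kHz mod fs = 6.36 kHz.
6.36 kHz ≤ fs/2 = 21.87 kHz, appears at 6.36 kHz.
Distinct values: {5.12 kHz, 6.36 kHz}.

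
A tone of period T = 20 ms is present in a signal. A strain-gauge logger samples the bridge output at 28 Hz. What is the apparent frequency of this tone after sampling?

T = 20 ms → f = 1/T = 50 Hz.
50 Hz mod fs = 22 Hz.
22 Hz > fs/2 = 14 Hz, folds to fs − 22 Hz = 6 Hz.

6 Hz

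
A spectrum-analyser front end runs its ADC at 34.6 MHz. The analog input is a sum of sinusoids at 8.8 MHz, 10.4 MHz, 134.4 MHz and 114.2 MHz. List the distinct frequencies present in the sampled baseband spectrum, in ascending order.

4 MHz, 8.8 MHz, 10.4 MHz

fs/2 = 17.3 MHz.
8.8 MHz ≤ fs/2 = 17.3 MHz, passes unchanged.
10.4 MHz ≤ fs/2 = 17.3 MHz, passes unchanged.
134.4 MHz mod fs = 30.6 MHz.
30.6 MHz > fs/2 = 17.3 MHz, folds to fs − 30.6 MHz = 4 MHz.
114.2 MHz mod fs = 10.4 MHz.
10.4 MHz ≤ fs/2 = 17.3 MHz, appears at 10.4 MHz.
Distinct values: {4 MHz, 8.8 MHz, 10.4 MHz}.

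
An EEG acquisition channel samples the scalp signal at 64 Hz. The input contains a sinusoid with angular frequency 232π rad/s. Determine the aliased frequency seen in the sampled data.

12 Hz

ω = 232π rad/s → f = ω/(2π) = 116 Hz.
116 Hz mod fs = 52 Hz.
52 Hz > fs/2 = 32 Hz, folds to fs − 52 Hz = 12 Hz.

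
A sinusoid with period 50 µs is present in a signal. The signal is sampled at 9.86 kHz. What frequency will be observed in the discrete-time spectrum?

0.28 kHz

T = 50 µs → f = 1/T = 20 kHz.
20 kHz mod fs = 0.28 kHz.
0.28 kHz ≤ fs/2 = 4.93 kHz, appears at 0.28 kHz.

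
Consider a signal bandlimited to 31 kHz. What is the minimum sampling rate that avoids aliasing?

62 kHz

Nyquist rate = 2 × 31 kHz = 62 kHz.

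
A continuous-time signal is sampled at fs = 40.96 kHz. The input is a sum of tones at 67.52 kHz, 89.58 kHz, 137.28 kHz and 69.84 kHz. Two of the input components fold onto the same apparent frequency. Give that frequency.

fs/2 = 20.48 kHz.
67.52 kHz mod fs = 26.56 kHz.
26.56 kHz > fs/2 = 20.48 kHz, folds to fs − 26.56 kHz = 14.4 kHz.
89.58 kHz mod fs = 7.66 kHz.
7.66 kHz ≤ fs/2 = 20.48 kHz, appears at 7.66 kHz.
137.28 kHz mod fs = 14.4 kHz.
14.4 kHz ≤ fs/2 = 20.48 kHz, appears at 14.4 kHz.
69.84 kHz mod fs = 28.88 kHz.
28.88 kHz > fs/2 = 20.48 kHz, folds to fs − 28.88 kHz = 12.08 kHz.
67.52 kHz and 137.28 kHz both map to 14.4 kHz.

14.4 kHz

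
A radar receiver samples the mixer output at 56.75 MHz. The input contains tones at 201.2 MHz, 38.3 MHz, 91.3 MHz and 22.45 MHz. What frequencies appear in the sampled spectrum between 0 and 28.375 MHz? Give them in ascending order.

fs/2 = 28.375 MHz.
201.2 MHz mod fs = 30.95 MHz.
30.95 MHz > fs/2 = 28.375 MHz, folds to fs − 30.95 MHz = 25.8 MHz.
38.3 MHz > fs/2 = 28.375 MHz, folds to fs − 38.3 MHz = 18.45 MHz.
91.3 MHz mod fs = 34.55 MHz.
34.55 MHz > fs/2 = 28.375 MHz, folds to fs − 34.55 MHz = 22.2 MHz.
22.45 MHz ≤ fs/2 = 28.375 MHz, passes unchanged.
Distinct values: {18.45 MHz, 22.2 MHz, 22.45 MHz, 25.8 MHz}.

18.45 MHz, 22.2 MHz, 22.45 MHz, 25.8 MHz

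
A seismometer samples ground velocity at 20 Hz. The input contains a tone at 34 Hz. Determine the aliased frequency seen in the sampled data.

6 Hz

34 Hz mod fs = 14 Hz.
14 Hz > fs/2 = 10 Hz, folds to fs − 14 Hz = 6 Hz.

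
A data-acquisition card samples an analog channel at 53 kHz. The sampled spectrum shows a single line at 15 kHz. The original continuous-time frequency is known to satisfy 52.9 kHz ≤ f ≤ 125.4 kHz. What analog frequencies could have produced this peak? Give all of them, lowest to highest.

Frequencies that alias to 15 kHz are k·fs ± 15 kHz for integer k ≥ 0.
k=0: 15 kHz.
k=1: 38 kHz, 68 kHz.
k=2: 91 kHz, 121 kHz.
k=3: 144 kHz, 174 kHz.
Within [52.9 kHz, 125.4 kHz]: 68 kHz, 91 kHz, 121 kHz.

68 kHz, 91 kHz, 121 kHz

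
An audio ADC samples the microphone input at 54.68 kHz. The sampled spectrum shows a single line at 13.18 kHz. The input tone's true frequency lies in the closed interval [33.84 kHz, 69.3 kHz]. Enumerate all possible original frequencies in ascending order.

Frequencies that alias to 13.18 kHz are k·fs ± 13.18 kHz for integer k ≥ 0.
k=0: 13.18 kHz.
k=1: 41.5 kHz, 67.86 kHz.
k=2: 96.18 kHz, 122.54 kHz.
Within [33.84 kHz, 69.3 kHz]: 41.5 kHz, 67.86 kHz.

41.5 kHz, 67.86 kHz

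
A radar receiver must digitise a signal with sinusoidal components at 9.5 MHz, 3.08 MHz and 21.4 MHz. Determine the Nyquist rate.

42.8 MHz

Highest-frequency component: 21.4 MHz.
Nyquist rate = 2 × 21.4 MHz = 42.8 MHz.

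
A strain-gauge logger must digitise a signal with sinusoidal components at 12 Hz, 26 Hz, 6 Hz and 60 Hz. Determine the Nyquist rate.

Highest-frequency component: 60 Hz.
Nyquist rate = 2 × 60 Hz = 120 Hz.

120 Hz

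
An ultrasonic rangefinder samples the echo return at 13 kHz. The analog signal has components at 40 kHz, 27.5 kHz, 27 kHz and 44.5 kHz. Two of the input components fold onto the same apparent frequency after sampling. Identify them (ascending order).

27 kHz, 40 kHz

fs/2 = 6.5 kHz.
40 kHz mod fs = 1 kHz.
1 kHz ≤ fs/2 = 6.5 kHz, appears at 1 kHz.
27.5 kHz mod fs = 1.5 kHz.
1.5 kHz ≤ fs/2 = 6.5 kHz, appears at 1.5 kHz.
27 kHz mod fs = 1 kHz.
1 kHz ≤ fs/2 = 6.5 kHz, appears at 1 kHz.
44.5 kHz mod fs = 5.5 kHz.
5.5 kHz ≤ fs/2 = 6.5 kHz, appears at 5.5 kHz.
27 kHz and 40 kHz both map to 1 kHz.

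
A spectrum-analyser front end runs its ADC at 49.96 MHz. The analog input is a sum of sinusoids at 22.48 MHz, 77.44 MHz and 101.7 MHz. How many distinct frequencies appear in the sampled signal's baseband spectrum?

2

fs/2 = 24.98 MHz.
22.48 MHz ≤ fs/2 = 24.98 MHz, passes unchanged.
77.44 MHz mod fs = 27.48 MHz.
27.48 MHz > fs/2 = 24.98 MHz, folds to fs − 27.48 MHz = 22.48 MHz.
101.7 MHz mod fs = 1.78 MHz.
1.78 MHz ≤ fs/2 = 24.98 MHz, appears at 1.78 MHz.
Distinct values: {1.78 MHz, 22.48 MHz} → 2.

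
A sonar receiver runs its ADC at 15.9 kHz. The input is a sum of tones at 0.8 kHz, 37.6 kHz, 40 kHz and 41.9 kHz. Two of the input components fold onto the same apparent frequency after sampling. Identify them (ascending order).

37.6 kHz, 41.9 kHz

fs/2 = 7.95 kHz.
0.8 kHz ≤ fs/2 = 7.95 kHz, passes unchanged.
37.6 kHz mod fs = 5.8 kHz.
5.8 kHz ≤ fs/2 = 7.95 kHz, appears at 5.8 kHz.
40 kHz mod fs = 8.2 kHz.
8.2 kHz > fs/2 = 7.95 kHz, folds to fs − 8.2 kHz = 7.7 kHz.
41.9 kHz mod fs = 10.1 kHz.
10.1 kHz > fs/2 = 7.95 kHz, folds to fs − 10.1 kHz = 5.8 kHz.
37.6 kHz and 41.9 kHz both map to 5.8 kHz.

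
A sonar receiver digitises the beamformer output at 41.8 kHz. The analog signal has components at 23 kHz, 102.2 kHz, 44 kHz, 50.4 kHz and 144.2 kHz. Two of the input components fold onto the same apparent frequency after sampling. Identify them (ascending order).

23 kHz, 144.2 kHz

fs/2 = 20.9 kHz.
23 kHz > fs/2 = 20.9 kHz, folds to fs − 23 kHz = 18.8 kHz.
102.2 kHz mod fs = 18.6 kHz.
18.6 kHz ≤ fs/2 = 20.9 kHz, appears at 18.6 kHz.
44 kHz mod fs = 2.2 kHz.
2.2 kHz ≤ fs/2 = 20.9 kHz, appears at 2.2 kHz.
50.4 kHz mod fs = 8.6 kHz.
8.6 kHz ≤ fs/2 = 20.9 kHz, appears at 8.6 kHz.
144.2 kHz mod fs = 18.8 kHz.
18.8 kHz ≤ fs/2 = 20.9 kHz, appears at 18.8 kHz.
23 kHz and 144.2 kHz both map to 18.8 kHz.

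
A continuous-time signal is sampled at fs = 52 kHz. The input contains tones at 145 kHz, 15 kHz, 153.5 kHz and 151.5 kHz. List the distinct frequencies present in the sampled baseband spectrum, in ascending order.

2.5 kHz, 4.5 kHz, 11 kHz, 15 kHz

fs/2 = 26 kHz.
145 kHz mod fs = 41 kHz.
41 kHz > fs/2 = 26 kHz, folds to fs − 41 kHz = 11 kHz.
15 kHz ≤ fs/2 = 26 kHz, passes unchanged.
153.5 kHz mod fs = 49.5 kHz.
49.5 kHz > fs/2 = 26 kHz, folds to fs − 49.5 kHz = 2.5 kHz.
151.5 kHz mod fs = 47.5 kHz.
47.5 kHz > fs/2 = 26 kHz, folds to fs − 47.5 kHz = 4.5 kHz.
Distinct values: {2.5 kHz, 4.5 kHz, 11 kHz, 15 kHz}.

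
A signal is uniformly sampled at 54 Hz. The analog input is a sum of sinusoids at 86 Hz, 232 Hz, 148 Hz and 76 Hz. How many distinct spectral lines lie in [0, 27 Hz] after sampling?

3

fs/2 = 27 Hz.
86 Hz mod fs = 32 Hz.
32 Hz > fs/2 = 27 Hz, folds to fs − 32 Hz = 22 Hz.
232 Hz mod fs = 16 Hz.
16 Hz ≤ fs/2 = 27 Hz, appears at 16 Hz.
148 Hz mod fs = 40 Hz.
40 Hz > fs/2 = 27 Hz, folds to fs − 40 Hz = 14 Hz.
76 Hz mod fs = 22 Hz.
22 Hz ≤ fs/2 = 27 Hz, appears at 22 Hz.
Distinct values: {14 Hz, 16 Hz, 22 Hz} → 3.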